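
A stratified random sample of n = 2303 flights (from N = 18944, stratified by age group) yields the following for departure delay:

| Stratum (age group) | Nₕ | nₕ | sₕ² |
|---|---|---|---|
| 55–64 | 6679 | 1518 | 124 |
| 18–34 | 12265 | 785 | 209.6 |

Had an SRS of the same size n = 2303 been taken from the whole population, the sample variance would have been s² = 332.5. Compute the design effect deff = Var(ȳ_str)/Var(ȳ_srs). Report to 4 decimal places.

Var(ȳ_str) = Σ Wₕ²(1−fₕ)sₕ²/nₕ with Wₕ = Nₕ/18944:
  55–64: (6679/18944)²·(1−1518/6679)·124/1518 = 0.007846064
  18–34: (12265/18944)²·(1−785/12265)·209.6/785 = 0.10475812
  → Var(ȳ_str) = 0.11260418.
Var(ȳ_srs) = (1 − 2303/18944)·332.5/2303 = 0.12682517.
deff = 0.11260418 / 0.12682517 = 0.8879.

0.8879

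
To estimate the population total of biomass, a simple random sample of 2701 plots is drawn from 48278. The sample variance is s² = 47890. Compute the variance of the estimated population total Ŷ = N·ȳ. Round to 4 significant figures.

3.901 × 10^10

Var(Ŷ) = N²·Var(ȳ) = N²·(1 − n/N)·s²/n.
f = 2701/48278 = 0.05594681; Var(ȳ) = 0.94405319·47890/2701 = 16.738507.
Var(Ŷ) = 48278² · 16.738507 = 3.9013531 × 10^10.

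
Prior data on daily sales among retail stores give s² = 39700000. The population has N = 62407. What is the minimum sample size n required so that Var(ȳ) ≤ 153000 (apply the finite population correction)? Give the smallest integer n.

259

Without fpc, n₀ = s²/D = 39700000/153000 = 259.4771.
With fpc, (1 − n/N)·s²/n ≤ D requires n ≥ n₀/(1 + n₀/N) = 259.4771/(1 + 259.4771/62407) = 258.4027.
Rounding up, n = 259.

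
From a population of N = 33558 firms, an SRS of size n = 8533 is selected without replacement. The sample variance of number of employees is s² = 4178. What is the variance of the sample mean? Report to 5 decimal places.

0.36513

Under SRS without replacement, Var(ȳ) = (1 − f)·s²/n with f = n/N = 8533/33558 = 0.25427618.
Var(ȳ) = (1 − 0.25427618)·4178/8533 = 0.74572382·0.4896285 = 0.36512764.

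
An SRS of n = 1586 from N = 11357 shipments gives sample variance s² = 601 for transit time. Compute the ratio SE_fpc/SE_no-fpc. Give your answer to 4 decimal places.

f = n/N = 1586/11357 = 0.13964956.
SE_no-fpc = √(s²/n) = 0.61558162; SE_fpc = √((1−f)s²/n) = 0.57098321.
Ratio = √(1−f) = 0.92755078.

0.9276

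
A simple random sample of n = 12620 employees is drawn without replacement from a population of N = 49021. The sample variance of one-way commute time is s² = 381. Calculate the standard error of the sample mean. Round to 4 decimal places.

Under SRS without replacement, Var(ȳ) = (1 − f)·s²/n with f = n/N = 12620/49021 = 0.25744069.
Var(ȳ) = (1 − 0.25744069)·381/12620 = 0.74255931·0.030190174 = 0.022417995.
SE(ȳ) = √(0.022417995) = 0.1497.

0.1497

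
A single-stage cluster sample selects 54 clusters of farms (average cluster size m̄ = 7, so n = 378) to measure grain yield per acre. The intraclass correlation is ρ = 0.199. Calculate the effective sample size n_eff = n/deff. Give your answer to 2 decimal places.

deff = 1 + (7 − 1)·0.199 = 1 + 1.194 = 2.194.
n_eff = 378 / 2.194 = 172.29.

172.29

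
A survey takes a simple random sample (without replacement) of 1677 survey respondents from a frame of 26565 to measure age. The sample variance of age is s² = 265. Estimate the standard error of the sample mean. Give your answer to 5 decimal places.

Under SRS without replacement, Var(ȳ) = (1 − f)·s²/n with f = n/N = 1677/26565 = 0.06312818.
Var(ȳ) = (1 − 0.06312818)·265/1677 = 0.93687182·0.15802027 = 0.14804474.
SE(ȳ) = √(0.14804474) = 0.38477.

0.38477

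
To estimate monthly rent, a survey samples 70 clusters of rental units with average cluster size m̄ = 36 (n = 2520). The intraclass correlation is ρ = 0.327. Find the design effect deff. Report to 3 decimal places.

12.445

deff = 1 + (36 − 1)·0.327 = 1 + 11.445 = 12.445.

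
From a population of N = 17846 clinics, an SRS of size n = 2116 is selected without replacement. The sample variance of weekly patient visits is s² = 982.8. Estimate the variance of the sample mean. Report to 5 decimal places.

0.40939

Under SRS without replacement, Var(ȳ) = (1 − f)·s²/n with f = n/N = 2116/17846 = 0.11856999.
Var(ȳ) = (1 − 0.11856999)·982.8/2116 = 0.88143001·0.46446125 = 0.40939008.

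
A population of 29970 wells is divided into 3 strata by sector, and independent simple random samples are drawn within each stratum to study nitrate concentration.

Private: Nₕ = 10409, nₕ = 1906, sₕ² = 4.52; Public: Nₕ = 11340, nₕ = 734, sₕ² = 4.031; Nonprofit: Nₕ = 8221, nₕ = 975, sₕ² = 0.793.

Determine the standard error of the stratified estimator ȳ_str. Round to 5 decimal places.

Var(ȳ_str) = Σₕ Wₕ²(1 − fₕ)sₕ²/nₕ with Wₕ = Nₕ/N, N = 29970.
Private: Wₕ = 0.34731398; term = 0.34731398²·(1 − 0.18311077)·4.52/1906 = 2.3368091 × 10^-4.
Public: Wₕ = 0.37837838; term = 0.37837838²·(1 − 0.06472663)·4.031/734 = 7.3537342 × 10^-4.
Nonprofit: Wₕ = 0.27430764; term = 0.27430764²·(1 − 0.11859871)·0.793/975 = 5.3940885 × 10^-5.
Sum = 0.0010229952.
SE = √(0.0010229952) = 0.03198.

0.03198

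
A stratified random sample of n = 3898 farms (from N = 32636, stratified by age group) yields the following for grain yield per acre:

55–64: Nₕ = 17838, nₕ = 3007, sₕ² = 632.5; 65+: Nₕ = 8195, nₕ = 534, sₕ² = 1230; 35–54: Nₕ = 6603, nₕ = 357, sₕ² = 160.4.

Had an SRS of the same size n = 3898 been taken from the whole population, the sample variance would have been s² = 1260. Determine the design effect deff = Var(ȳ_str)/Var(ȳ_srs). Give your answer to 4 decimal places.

Var(ȳ_str) = Σ Wₕ²(1−fₕ)sₕ²/nₕ with Wₕ = Nₕ/32636:
  55–64: (17838/32636)²·(1−3007/17838)·632.5/3007 = 0.052245615
  65+: (8195/32636)²·(1−534/8195)·1230/534 = 0.13577019
  35–54: (6603/32636)²·(1−357/6603)·160.4/357 = 0.017397449
  → Var(ȳ_str) = 0.20541325.
Var(ȳ_srs) = (1 − 3898/32636)·1260/3898 = 0.28463502.
deff = 0.20541325 / 0.28463502 = 0.7217.

0.7217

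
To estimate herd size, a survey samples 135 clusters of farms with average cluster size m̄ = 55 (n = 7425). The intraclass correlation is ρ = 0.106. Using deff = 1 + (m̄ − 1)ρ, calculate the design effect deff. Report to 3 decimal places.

6.724

deff = 1 + (55 − 1)·0.106 = 1 + 5.724 = 6.724.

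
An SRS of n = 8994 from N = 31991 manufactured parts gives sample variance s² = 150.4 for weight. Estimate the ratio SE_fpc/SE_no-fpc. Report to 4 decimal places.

0.8479

f = n/N = 8994/31991 = 0.28114157.
SE_no-fpc = √(s²/n) = 0.12931457; SE_fpc = √((1−f)s²/n) = 0.10964003.
Ratio = √(1−f) = 0.84785519.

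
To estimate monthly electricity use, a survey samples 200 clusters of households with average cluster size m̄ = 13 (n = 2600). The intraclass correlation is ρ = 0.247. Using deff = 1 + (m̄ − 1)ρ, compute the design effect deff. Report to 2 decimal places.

deff = 1 + (13 − 1)·0.247 = 1 + 2.964 = 3.964.

3.96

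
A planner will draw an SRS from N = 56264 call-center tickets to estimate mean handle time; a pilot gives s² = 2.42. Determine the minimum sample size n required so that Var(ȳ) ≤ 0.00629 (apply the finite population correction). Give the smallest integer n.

Without fpc, n₀ = s²/D = 2.42/0.00629 = 384.7377.
With fpc, (1 − n/N)·s²/n ≤ D requires n ≥ n₀/(1 + n₀/N) = 384.7377/(1 + 384.7377/56264) = 382.1247.
Rounding up, n = 383.

383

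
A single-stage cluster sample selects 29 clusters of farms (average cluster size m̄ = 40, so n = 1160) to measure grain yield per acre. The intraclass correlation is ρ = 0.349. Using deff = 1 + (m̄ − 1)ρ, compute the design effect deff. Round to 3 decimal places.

14.611

deff = 1 + (40 − 1)·0.349 = 1 + 13.611 = 14.611.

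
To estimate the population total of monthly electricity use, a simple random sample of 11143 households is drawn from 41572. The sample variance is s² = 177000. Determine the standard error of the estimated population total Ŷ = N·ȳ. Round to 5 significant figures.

Var(Ŷ) = N²·Var(ȳ) = N²·(1 − n/N)·s²/n.
f = 11143/41572 = 0.26804099; Var(ȳ) = 0.73195901·177000/11143 = 11.626738.
Var(Ŷ) = 41572² · 11.626738 = 2.0093691 × 10^10.
SE(Ŷ) = √(2.0093691 × 10^10) = 141750.

141750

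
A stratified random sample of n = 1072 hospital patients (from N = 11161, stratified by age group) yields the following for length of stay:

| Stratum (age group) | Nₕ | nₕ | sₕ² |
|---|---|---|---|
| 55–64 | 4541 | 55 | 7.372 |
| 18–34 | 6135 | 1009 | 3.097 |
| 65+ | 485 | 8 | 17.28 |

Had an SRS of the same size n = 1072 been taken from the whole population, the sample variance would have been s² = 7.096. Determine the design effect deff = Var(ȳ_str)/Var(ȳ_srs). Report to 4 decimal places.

Var(ȳ_str) = Σ Wₕ²(1−fₕ)sₕ²/nₕ with Wₕ = Nₕ/11161:
  55–64: (4541/11161)²·(1−55/4541)·7.372/55 = 0.021919326
  18–34: (6135/11161)²·(1−1009/6135)·3.097/1009 = 7.7488453 × 10^-4
  65+: (485/11161)²·(1−8/485)·17.28/8 = 0.0040115079
  → Var(ȳ_str) = 0.026705718.
Var(ȳ_srs) = (1 − 1072/11161)·7.096/1072 = 0.0059836177.
deff = 0.026705718 / 0.0059836177 = 4.4631.

4.4631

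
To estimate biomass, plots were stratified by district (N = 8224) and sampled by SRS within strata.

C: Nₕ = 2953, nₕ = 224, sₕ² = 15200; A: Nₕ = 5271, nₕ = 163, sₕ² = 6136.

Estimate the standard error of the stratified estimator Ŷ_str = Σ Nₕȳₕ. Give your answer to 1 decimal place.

39501.7

Var(Ŷ_str) = Σₕ Nₕ²(1 − fₕ)sₕ²/nₕ.
C: 2953²·(1 − 224/2953)·15200/224 = 5.4684287 × 10^8.
A: 5271²·(1 − 163/5271)·6136/163 = 1.0135418 × 10^9.
Sum = 1.5603847 × 10^9.
SE = √(1.5603847 × 10^9) = 39501.7.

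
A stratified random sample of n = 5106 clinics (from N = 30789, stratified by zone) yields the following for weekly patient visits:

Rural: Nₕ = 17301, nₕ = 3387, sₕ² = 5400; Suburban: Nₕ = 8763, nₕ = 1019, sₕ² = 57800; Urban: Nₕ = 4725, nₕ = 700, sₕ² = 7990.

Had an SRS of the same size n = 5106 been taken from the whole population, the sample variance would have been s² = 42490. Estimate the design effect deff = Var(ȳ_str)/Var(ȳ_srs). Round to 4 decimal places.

0.6763

Var(ȳ_str) = Σ Wₕ²(1−fₕ)sₕ²/nₕ with Wₕ = Nₕ/30789:
  Rural: (17301/30789)²·(1−3387/17301)·5400/3387 = 0.40486534
  Suburban: (8763/30789)²·(1−1019/8763)·57800/1019 = 4.0605105
  Urban: (4725/30789)²·(1−700/4725)·7990/700 = 0.22899461
  → Var(ȳ_str) = 4.6943705.
Var(ȳ_srs) = (1 − 5106/30789)·42490/5106 = 6.9415441.
deff = 4.6943705 / 6.9415441 = 0.6763.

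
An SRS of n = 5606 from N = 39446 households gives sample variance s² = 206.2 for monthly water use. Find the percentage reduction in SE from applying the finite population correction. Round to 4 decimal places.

7.3781

f = n/N = 5606/39446 = 0.14211834.
SE_no-fpc = √(s²/n) = 0.19178639; SE_fpc = √((1−f)s²/n) = 0.1776362.
Ratio = √(1−f) = 0.92621901. Reduction = 100·(1 − 0.92621901) = 7.3781%.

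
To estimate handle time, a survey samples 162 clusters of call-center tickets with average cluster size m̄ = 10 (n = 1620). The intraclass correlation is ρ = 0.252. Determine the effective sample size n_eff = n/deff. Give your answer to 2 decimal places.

deff = 1 + (10 − 1)·0.252 = 1 + 2.268 = 3.268.
n_eff = 1620 / 3.268 = 495.72.

495.72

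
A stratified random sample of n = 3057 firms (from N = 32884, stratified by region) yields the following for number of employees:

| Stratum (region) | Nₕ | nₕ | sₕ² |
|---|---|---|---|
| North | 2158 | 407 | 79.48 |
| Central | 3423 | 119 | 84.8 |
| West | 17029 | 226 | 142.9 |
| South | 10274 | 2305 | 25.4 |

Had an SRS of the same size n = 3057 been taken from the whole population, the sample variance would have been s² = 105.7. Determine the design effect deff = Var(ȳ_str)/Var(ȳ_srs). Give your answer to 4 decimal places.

Var(ȳ_str) = Σ Wₕ²(1−fₕ)sₕ²/nₕ with Wₕ = Nₕ/32884:
  North: (2158/32884)²·(1−407/2158)·79.48/407 = 6.8238859 × 10^-4
  Central: (3423/32884)²·(1−119/3423)·84.8/119 = 0.0074529215
  West: (17029/32884)²·(1−226/17029)·142.9/226 = 0.16731331
  South: (10274/32884)²·(1−2305/10274)·25.4/2305 = 8.3432815 × 10^-4
  → Var(ȳ_str) = 0.17628295.
Var(ȳ_srs) = (1 − 3057/32884)·105.7/3057 = 0.031362053.
deff = 0.17628295 / 0.031362053 = 5.6209.

5.6209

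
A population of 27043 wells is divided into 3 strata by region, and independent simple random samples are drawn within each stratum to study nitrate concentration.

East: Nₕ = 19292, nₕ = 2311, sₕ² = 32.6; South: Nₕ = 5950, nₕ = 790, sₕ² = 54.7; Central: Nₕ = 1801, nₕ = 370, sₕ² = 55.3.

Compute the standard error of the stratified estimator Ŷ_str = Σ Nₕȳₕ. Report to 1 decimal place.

Var(Ŷ_str) = Σₕ Nₕ²(1 − fₕ)sₕ²/nₕ.
East: 19292²·(1 − 2311/19292)·32.6/2311 = 4.6212362 × 10^6.
South: 5950²·(1 − 790/5950)·54.7/790 = 2.125822 × 10^6.
Central: 1801²·(1 − 370/1801)·55.3/370 = 385191.55.
Sum = 7.1322498 × 10^6.
SE = √(7.1322498 × 10^6) = 2670.6.

2670.6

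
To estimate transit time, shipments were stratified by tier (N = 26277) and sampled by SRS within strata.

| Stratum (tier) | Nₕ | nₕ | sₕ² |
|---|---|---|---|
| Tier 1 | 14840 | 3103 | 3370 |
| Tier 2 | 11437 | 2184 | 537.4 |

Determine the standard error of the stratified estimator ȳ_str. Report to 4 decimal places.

Var(ȳ_str) = Σₕ Wₕ²(1 − fₕ)sₕ²/nₕ with Wₕ = Nₕ/N, N = 26277.
Tier 1: Wₕ = 0.56475245; term = 0.56475245²·(1 − 0.20909704)·3370/3103 = 0.27396026.
Tier 2: Wₕ = 0.43524755; term = 0.43524755²·(1 − 0.19095917)·537.4/2184 = 0.037712745.
Sum = 0.31167301.
SE = √(0.31167301) = 0.5583.

0.5583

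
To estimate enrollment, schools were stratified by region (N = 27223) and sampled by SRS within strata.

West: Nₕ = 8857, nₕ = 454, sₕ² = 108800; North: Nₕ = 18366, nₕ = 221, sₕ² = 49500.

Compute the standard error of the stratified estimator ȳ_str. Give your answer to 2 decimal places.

Var(ȳ_str) = Σₕ Wₕ²(1 − fₕ)sₕ²/nₕ with Wₕ = Nₕ/N, N = 27223.
West: Wₕ = 0.32534989; term = 0.32534989²·(1 − 0.05125889)·108800/454 = 24.067007.
North: Wₕ = 0.67465011; term = 0.67465011²·(1 − 0.01203310)·49500/221 = 100.71926.
Sum = 124.78627.
SE = √(124.78627) = 11.17.

11.17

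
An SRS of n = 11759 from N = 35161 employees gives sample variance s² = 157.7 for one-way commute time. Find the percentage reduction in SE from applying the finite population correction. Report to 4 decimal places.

18.4177

f = n/N = 11759/35161 = 0.33443304.
SE_no-fpc = √(s²/n) = 0.11580589; SE_fpc = √((1−f)s²/n) = 0.094477095.
Ratio = √(1−f) = 0.81582288. Reduction = 100·(1 − 0.81582288) = 18.4177%.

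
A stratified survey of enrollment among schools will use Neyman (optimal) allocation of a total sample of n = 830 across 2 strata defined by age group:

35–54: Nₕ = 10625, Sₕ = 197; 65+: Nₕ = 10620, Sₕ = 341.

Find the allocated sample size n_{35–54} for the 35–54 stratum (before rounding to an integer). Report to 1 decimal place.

304.0

Neyman allocation: nₕ = n·NₕSₕ / Σⱼ NⱼSⱼ.
Σ NⱼSⱼ = 10625·197 + 10620·341 = 5.714545 × 10^6.
n_{35–54} = 830·10625·197 / (5.714545 × 10^6) = 304.0.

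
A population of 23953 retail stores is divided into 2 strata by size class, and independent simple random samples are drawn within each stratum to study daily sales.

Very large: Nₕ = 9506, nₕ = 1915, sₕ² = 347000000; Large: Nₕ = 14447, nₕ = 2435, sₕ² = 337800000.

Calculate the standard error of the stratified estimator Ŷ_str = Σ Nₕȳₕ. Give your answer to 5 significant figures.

Var(Ŷ_str) = Σₕ Nₕ²(1 − fₕ)sₕ²/nₕ.
Very large: 9506²·(1 − 1915/9506)·347000000/1915 = 1.3075476 × 10^13.
Large: 14447²·(1 − 2435/14447)·337800000/2435 = 2.40743 × 10^13.
Sum = 3.7149776 × 10^13.
SE = √(3.7149776 × 10^13) = 6.0951 × 10^6.

6.0951 × 10^6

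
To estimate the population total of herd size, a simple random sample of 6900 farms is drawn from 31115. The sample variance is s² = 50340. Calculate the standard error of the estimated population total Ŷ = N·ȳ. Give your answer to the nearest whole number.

74141

Var(Ŷ) = N²·Var(ȳ) = N²·(1 − n/N)·s²/n.
f = 6900/31115 = 0.22175799; Var(ȳ) = 0.77824201·50340/6900 = 5.677783.
Var(Ŷ) = 31115² · 5.677783 = 5.4969071 × 10^9.
SE(Ŷ) = √(5.4969071 × 10^9) = 74141.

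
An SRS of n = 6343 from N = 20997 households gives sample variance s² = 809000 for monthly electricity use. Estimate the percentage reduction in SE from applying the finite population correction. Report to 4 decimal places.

16.4590

f = n/N = 6343/20997 = 0.30209077.
SE_no-fpc = √(s²/n) = 11.293457; SE_fpc = √((1−f)s²/n) = 9.4346626.
Ratio = √(1−f) = 0.83540962. Reduction = 100·(1 − 0.83540962) = 16.4590%.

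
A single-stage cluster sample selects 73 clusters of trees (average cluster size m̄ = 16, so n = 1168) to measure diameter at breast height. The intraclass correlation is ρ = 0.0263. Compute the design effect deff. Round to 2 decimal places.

deff = 1 + (16 − 1)·0.0263 = 1 + 0.3945 = 1.3945.

1.39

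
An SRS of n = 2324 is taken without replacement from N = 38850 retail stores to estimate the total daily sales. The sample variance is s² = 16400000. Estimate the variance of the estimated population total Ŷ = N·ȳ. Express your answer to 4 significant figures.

Var(Ŷ) = N²·Var(ȳ) = N²·(1 − n/N)·s²/n.
f = 2324/38850 = 0.05981982; Var(ȳ) = 0.94018018·16400000/2324 = 6634.6622.
Var(Ŷ) = 38850² · 6634.6622 = 1.0013845 × 10^13.

1.001 × 10^13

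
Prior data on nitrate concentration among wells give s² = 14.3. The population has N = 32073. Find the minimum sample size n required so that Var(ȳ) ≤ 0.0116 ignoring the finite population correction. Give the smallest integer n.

1233

Without fpc, n₀ = s²/D = 14.3/0.0116 = 1232.7586.
Rounding up, n = 1233.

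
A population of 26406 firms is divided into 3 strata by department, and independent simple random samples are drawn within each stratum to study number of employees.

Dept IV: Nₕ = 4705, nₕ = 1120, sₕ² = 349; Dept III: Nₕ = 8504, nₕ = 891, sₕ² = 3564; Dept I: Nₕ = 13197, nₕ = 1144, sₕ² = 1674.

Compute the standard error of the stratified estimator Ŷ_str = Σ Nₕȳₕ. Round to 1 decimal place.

22292.9

Var(Ŷ_str) = Σₕ Nₕ²(1 − fₕ)sₕ²/nₕ.
Dept IV: 4705²·(1 − 1120/4705)·349/1120 = 5.2560101 × 10^6.
Dept III: 8504²·(1 − 891/8504)·3564/891 = 2.5896381 × 10^8.
Dept I: 13197²·(1 − 1144/13197)·1674/1144 = 2.3275542 × 10^8.
Sum = 4.9697524 × 10^8.
SE = √(4.9697524 × 10^8) = 22292.9.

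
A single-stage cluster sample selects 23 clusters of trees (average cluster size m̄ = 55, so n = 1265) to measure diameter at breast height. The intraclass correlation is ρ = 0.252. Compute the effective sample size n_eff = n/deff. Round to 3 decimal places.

deff = 1 + (55 − 1)·0.252 = 1 + 13.608 = 14.608.
n_eff = 1265 / 14.608 = 86.596.

86.596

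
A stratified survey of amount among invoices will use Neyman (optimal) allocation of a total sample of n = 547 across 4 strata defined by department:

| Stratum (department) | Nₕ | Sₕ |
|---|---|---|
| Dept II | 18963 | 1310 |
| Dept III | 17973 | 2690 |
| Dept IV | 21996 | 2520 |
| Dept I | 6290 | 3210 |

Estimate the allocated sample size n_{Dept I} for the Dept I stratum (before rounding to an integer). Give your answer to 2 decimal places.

74.22

Neyman allocation: nₕ = n·NₕSₕ / Σⱼ NⱼSⱼ.
Σ NⱼSⱼ = 18963·1310 + 17973·2690 + 21996·2520 + 6290·3210 = 1.4880972 × 10^8.
n_{Dept I} = 547·6290·3210 / (1.4880972 × 10^8) = 74.22.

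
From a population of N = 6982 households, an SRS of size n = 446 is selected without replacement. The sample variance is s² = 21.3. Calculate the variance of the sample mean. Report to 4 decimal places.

Under SRS without replacement, Var(ȳ) = (1 − f)·s²/n with f = n/N = 446/6982 = 0.06387854.
Var(ȳ) = (1 − 0.06387854)·21.3/446 = 0.93612146·0.047757848 = 0.044707146.

0.0447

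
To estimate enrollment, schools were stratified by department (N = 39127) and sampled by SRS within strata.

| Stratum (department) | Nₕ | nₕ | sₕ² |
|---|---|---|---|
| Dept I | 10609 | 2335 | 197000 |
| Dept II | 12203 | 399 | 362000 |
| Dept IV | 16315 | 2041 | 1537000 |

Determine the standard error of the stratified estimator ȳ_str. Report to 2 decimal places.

14.31

Var(ȳ_str) = Σₕ Wₕ²(1 − fₕ)sₕ²/nₕ with Wₕ = Nₕ/N, N = 39127.
Dept I: Wₕ = 0.27114269; term = 0.27114269²·(1 − 0.22009614)·197000/2335 = 4.8374469.
Dept II: Wₕ = 0.31188182; term = 0.31188182²·(1 − 0.03269688)·362000/399 = 85.364713.
Dept IV: Wₕ = 0.41697549; term = 0.41697549²·(1 − 0.12509960)·1537000/2041 = 114.55407.
Sum = 204.75623.
SE = √(204.75623) = 14.31.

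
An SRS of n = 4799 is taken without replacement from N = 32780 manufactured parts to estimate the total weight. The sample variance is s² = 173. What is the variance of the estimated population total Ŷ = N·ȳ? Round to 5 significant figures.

Var(Ŷ) = N²·Var(ȳ) = N²·(1 − n/N)·s²/n.
f = 4799/32780 = 0.14640024; Var(ȳ) = 0.85359976·173/4799 = 0.030771569.
Var(Ŷ) = 32780² · 0.030771569 = 3.3064925 × 10^7.

3.3065 × 10^7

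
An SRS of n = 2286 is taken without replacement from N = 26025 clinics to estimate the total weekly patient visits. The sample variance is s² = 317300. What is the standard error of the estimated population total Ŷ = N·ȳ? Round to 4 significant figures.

Var(Ŷ) = N²·Var(ȳ) = N²·(1 − n/N)·s²/n.
f = 2286/26025 = 0.08783862; Var(ȳ) = 0.91216138·317300/2286 = 126.60928.
Var(Ŷ) = 26025² · 126.60928 = 8.5752544 × 10^10.
SE(Ŷ) = √(8.5752544 × 10^10) = 292800.

292800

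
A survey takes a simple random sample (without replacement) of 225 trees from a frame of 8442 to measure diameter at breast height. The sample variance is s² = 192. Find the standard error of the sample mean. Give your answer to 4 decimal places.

0.9114

Under SRS without replacement, Var(ȳ) = (1 − f)·s²/n with f = n/N = 225/8442 = 0.02665245.
Var(ȳ) = (1 − 0.02665245)·192/225 = 0.97334755·0.85333333 = 0.83058991.
SE(ȳ) = √(0.83058991) = 0.9114.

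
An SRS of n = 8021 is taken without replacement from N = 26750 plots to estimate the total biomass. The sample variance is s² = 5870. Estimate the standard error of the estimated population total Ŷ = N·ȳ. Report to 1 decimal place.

19148.0

Var(Ŷ) = N²·Var(ȳ) = N²·(1 − n/N)·s²/n.
f = 8021/26750 = 0.29985047; Var(ȳ) = 0.70014953·5870/8021 = 0.5123897.
Var(Ŷ) = 26750² · 0.5123897 = 3.6664685 × 10^8.
SE(Ŷ) = √(3.6664685 × 10^8) = 19148.0.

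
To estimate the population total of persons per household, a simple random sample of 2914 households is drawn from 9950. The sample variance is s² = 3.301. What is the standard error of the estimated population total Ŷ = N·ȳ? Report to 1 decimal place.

281.6

Var(Ŷ) = N²·Var(ȳ) = N²·(1 − n/N)·s²/n.
f = 2914/9950 = 0.29286432; Var(ȳ) = 0.70713568·3.301/2914 = 8.0104834 × 10^-4.
Var(Ŷ) = 9950² · (8.0104834 × 10^-4) = 79305.788.
SE(Ŷ) = √(79305.788) = 281.6.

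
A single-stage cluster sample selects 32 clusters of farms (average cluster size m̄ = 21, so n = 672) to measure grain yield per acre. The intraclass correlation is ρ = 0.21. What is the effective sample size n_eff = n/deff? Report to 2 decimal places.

deff = 1 + (21 − 1)·0.21 = 1 + 4.2 = 5.2.
n_eff = 672 / 5.2 = 129.23.

129.23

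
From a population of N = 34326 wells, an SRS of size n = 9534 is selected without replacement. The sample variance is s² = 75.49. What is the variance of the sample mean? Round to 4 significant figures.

0.005719

Under SRS without replacement, Var(ȳ) = (1 − f)·s²/n with f = n/N = 9534/34326 = 0.27774865.
Var(ȳ) = (1 − 0.27774865)·75.49/9534 = 0.72225135·0.0079179778 = 0.0057187702.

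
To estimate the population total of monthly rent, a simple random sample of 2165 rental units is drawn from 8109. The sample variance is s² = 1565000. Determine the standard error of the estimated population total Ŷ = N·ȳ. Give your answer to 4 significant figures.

Var(Ŷ) = N²·Var(ȳ) = N²·(1 − n/N)·s²/n.
f = 2165/8109 = 0.26698730; Var(ȳ) = 0.73301270·1565000/2165 = 529.8683.
Var(Ŷ) = 8109² · 529.8683 = 3.4841957 × 10^10.
SE(Ŷ) = √(3.4841957 × 10^10) = 186700.

186700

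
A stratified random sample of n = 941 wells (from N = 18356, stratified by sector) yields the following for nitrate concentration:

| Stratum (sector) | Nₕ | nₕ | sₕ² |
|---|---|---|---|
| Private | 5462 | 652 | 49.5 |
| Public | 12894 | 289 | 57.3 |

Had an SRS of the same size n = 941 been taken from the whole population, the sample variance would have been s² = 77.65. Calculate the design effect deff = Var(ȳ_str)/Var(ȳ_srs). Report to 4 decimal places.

Var(ȳ_str) = Σ Wₕ²(1−fₕ)sₕ²/nₕ with Wₕ = Nₕ/18356:
  Private: (5462/18356)²·(1−652/5462)·49.5/652 = 0.0059196806
  Public: (12894/18356)²·(1−289/12894)·57.3/289 = 0.095638157
  → Var(ȳ_str) = 0.10155784.
Var(ȳ_srs) = (1 − 941/18356)·77.65/941 = 0.078288373.
deff = 0.10155784 / 0.078288373 = 1.2972.

1.2972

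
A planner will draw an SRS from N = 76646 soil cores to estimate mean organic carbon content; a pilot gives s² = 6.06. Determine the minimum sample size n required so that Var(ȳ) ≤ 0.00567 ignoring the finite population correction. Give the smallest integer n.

1069

Without fpc, n₀ = s²/D = 6.06/0.00567 = 1068.7831.
Rounding up, n = 1069.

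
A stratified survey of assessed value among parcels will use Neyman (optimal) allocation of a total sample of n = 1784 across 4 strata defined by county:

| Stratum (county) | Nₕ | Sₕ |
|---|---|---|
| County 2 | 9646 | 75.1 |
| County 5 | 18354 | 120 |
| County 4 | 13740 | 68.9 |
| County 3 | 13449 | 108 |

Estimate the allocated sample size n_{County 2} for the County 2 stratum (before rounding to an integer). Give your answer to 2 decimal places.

242.65

Neyman allocation: nₕ = n·NₕSₕ / Σⱼ NⱼSⱼ.
Σ NⱼSⱼ = 9646·75.1 + 18354·120 + 13740·68.9 + 13449·108 = 5.3260726 × 10^6.
n_{County 2} = 1784·9646·75.1 / (5.3260726 × 10^6) = 242.65.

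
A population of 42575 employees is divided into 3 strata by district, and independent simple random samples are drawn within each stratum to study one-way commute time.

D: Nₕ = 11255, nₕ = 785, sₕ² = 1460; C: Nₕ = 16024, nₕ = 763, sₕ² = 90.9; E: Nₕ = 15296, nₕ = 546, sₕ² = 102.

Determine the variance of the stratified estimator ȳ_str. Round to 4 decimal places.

Var(ȳ_str) = Σₕ Wₕ²(1 − fₕ)sₕ²/nₕ with Wₕ = Nₕ/N, N = 42575.
D: Wₕ = 0.26435702; term = 0.26435702²·(1 − 0.06974678)·1460/785 = 0.12091107.
C: Wₕ = 0.37637111; term = 0.37637111²·(1 − 0.04761608)·90.9/763 = 0.016072519.
E: Wₕ = 0.35927187; term = 0.35927187²·(1 − 0.03569561)·102/546 = 0.023252417.
Sum = 0.16023601.

0.1602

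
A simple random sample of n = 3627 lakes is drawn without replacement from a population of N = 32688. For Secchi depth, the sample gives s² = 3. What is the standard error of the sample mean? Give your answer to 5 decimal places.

0.02712

Under SRS without replacement, Var(ȳ) = (1 − f)·s²/n with f = n/N = 3627/32688 = 0.11095815.
Var(ȳ) = (1 − 0.11095815)·3/3627 = 0.88904185·8.2712986 × 10^-4 = 7.3535306 × 10^-4.
SE(ȳ) = √(7.3535306 × 10^-4) = 0.02712.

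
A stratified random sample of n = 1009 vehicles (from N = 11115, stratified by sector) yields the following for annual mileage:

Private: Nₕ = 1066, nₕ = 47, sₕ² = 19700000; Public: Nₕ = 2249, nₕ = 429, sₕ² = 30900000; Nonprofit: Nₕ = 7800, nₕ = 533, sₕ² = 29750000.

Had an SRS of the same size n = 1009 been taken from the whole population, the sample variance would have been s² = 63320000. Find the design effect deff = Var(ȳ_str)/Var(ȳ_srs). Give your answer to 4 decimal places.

Var(ȳ_str) = Σ Wₕ²(1−fₕ)sₕ²/nₕ with Wₕ = Nₕ/11115:
  Private: (1066/11115)²·(1−47/1066)·19700000/47 = 3685.3677
  Public: (2249/11115)²·(1−429/2249)·30900000/429 = 2386.3992
  Nonprofit: (7800/11115)²·(1−533/7800)·29750000/533 = 25608.88
  → Var(ȳ_str) = 31680.647.
Var(ȳ_srs) = (1 − 1009/11115)·63320000/1009 = 57058.397.
deff = 31680.647 / 57058.397 = 0.5552.

0.5552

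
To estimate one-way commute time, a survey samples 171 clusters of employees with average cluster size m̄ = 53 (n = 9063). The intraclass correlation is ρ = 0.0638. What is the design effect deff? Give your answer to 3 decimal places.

4.318

deff = 1 + (53 − 1)·0.0638 = 1 + 3.3176 = 4.3176.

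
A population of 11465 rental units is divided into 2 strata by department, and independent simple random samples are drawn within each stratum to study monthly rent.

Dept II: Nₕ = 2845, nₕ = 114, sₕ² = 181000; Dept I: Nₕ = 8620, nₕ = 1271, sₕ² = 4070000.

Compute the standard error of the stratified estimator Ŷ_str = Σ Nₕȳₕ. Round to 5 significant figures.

463890

Var(Ŷ_str) = Σₕ Nₕ²(1 − fₕ)sₕ²/nₕ.
Dept II: 2845²·(1 − 114/2845)·181000/114 = 1.2336095 × 10^10.
Dept I: 8620²·(1 − 1271/8620)·4070000/1271 = 2.0285437 × 10^11.
Sum = 2.1519047 × 10^11.
SE = √(2.1519047 × 10^11) = 463890.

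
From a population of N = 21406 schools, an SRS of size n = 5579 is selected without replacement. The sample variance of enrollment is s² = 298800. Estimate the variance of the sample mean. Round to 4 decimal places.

39.5993

Under SRS without replacement, Var(ȳ) = (1 − f)·s²/n with f = n/N = 5579/21406 = 0.26062786.
Var(ȳ) = (1 − 0.26062786)·298800/5579 = 0.73937214·53.557985 = 39.599282.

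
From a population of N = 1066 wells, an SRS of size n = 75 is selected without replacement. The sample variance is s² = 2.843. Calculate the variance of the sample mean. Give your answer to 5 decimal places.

Under SRS without replacement, Var(ȳ) = (1 − f)·s²/n with f = n/N = 75/1066 = 0.07035647.
Var(ȳ) = (1 − 0.07035647)·2.843/75 = 0.92964353·0.037906667 = 0.035239687.

0.03524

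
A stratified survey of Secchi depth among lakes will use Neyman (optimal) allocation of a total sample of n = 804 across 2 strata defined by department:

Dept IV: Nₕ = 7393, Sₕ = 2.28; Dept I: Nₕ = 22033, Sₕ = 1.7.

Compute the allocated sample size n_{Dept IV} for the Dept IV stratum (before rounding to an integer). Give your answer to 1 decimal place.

Neyman allocation: nₕ = n·NₕSₕ / Σⱼ NⱼSⱼ.
Σ NⱼSⱼ = 7393·2.28 + 22033·1.7 = 54312.14.
n_{Dept IV} = 804·7393·2.28 / 54312.14 = 249.5.

249.5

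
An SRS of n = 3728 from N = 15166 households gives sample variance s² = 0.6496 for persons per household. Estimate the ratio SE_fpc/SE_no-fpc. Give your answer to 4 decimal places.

f = n/N = 3728/15166 = 0.24581300.
SE_no-fpc = √(s²/n) = 0.013200338; SE_fpc = √((1−f)s²/n) = 0.011463694.
Ratio = √(1−f) = 0.86843940.

0.8684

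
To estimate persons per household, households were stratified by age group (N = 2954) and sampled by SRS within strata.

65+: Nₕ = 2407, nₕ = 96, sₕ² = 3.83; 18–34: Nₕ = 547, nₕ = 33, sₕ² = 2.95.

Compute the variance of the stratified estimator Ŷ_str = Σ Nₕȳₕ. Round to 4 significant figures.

Var(Ŷ_str) = Σₕ Nₕ²(1 − fₕ)sₕ²/nₕ.
65+: 2407²·(1 − 96/2407)·3.83/96 = 221923.64.
18–34: 547²·(1 − 33/547)·2.95/33 = 25133.821.
Sum = 247057.46.

247100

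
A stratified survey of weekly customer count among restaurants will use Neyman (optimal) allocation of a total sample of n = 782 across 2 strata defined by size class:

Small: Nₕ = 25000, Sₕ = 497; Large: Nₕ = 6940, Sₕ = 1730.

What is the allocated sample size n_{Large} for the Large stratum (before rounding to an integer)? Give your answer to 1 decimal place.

384.3

Neyman allocation: nₕ = n·NₕSₕ / Σⱼ NⱼSⱼ.
Σ NⱼSⱼ = 25000·497 + 6940·1730 = 2.44312 × 10^7.
n_{Large} = 782·6940·1730 / (2.44312 × 10^7) = 384.3.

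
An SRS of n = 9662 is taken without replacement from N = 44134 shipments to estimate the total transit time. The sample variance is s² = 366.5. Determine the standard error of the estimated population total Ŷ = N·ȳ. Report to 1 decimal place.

Var(Ŷ) = N²·Var(ȳ) = N²·(1 − n/N)·s²/n.
f = 9662/44134 = 0.21892419; Var(ȳ) = 0.78107581·366.5/9662 = 0.02962785.
Var(Ŷ) = 44134² · 0.02962785 = 5.7709421 × 10^7.
SE(Ŷ) = √(5.7709421 × 10^7) = 7596.7.

7596.7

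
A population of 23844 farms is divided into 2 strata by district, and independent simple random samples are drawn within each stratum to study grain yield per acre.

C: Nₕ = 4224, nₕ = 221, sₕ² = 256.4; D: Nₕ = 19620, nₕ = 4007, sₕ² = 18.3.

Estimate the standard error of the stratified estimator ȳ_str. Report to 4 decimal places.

Var(ȳ_str) = Σₕ Wₕ²(1 − fₕ)sₕ²/nₕ with Wₕ = Nₕ/N, N = 23844.
C: Wₕ = 0.17715148; term = 0.17715148²·(1 − 0.05232008)·256.4/221 = 0.034504602.
D: Wₕ = 0.82284852; term = 0.82284852²·(1 − 0.20423038)·18.3/4007 = 0.0024607012.
Sum = 0.036965303.
SE = √(0.036965303) = 0.1923.

0.1923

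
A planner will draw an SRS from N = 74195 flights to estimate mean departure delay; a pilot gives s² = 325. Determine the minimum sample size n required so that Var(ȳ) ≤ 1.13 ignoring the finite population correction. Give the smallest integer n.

288

Without fpc, n₀ = s²/D = 325/1.13 = 287.6106.
Rounding up, n = 288.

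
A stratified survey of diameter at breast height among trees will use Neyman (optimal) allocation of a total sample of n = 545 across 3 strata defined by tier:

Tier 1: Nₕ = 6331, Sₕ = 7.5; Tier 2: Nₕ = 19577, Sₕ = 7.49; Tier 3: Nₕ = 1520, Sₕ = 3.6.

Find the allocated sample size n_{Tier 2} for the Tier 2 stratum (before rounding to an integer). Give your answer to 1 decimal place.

Neyman allocation: nₕ = n·NₕSₕ / Σⱼ NⱼSⱼ.
Σ NⱼSⱼ = 6331·7.5 + 19577·7.49 + 1520·3.6 = 199586.23.
n_{Tier 2} = 545·19577·7.49 / 199586.23 = 400.4.

400.4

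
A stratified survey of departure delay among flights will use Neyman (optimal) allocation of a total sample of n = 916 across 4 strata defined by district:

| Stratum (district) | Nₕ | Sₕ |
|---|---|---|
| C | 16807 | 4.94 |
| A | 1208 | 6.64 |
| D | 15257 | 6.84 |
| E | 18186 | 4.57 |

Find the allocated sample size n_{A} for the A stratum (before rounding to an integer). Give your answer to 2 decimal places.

Neyman allocation: nₕ = n·NₕSₕ / Σⱼ NⱼSⱼ.
Σ NⱼSⱼ = 16807·4.94 + 1208·6.64 + 15257·6.84 + 18186·4.57 = 278515.6.
n_{A} = 916·1208·6.64 / 278515.6 = 26.38.

26.38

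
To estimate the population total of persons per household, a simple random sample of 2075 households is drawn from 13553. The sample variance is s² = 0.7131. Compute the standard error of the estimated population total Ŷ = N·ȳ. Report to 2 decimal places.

231.22

Var(Ŷ) = N²·Var(ȳ) = N²·(1 − n/N)·s²/n.
f = 2075/13553 = 0.15310263; Var(ȳ) = 0.84689737·0.7131/2075 = 2.9104699 × 10^-4.
Var(Ŷ) = 13553² · (2.9104699 × 10^-4) = 53460.62.
SE(Ŷ) = √(53460.62) = 231.22.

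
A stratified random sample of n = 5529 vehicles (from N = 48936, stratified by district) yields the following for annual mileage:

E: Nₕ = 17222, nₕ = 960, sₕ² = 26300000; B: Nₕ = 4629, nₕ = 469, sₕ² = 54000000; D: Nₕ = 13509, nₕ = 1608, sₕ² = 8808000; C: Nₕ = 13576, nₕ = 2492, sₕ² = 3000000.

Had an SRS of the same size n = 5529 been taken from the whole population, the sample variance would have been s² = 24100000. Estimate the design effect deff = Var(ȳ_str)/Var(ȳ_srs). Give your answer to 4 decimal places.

Var(ȳ_str) = Σ Wₕ²(1−fₕ)sₕ²/nₕ with Wₕ = Nₕ/48936:
  E: (17222/48936)²·(1−960/17222)·26300000/960 = 3203.9455
  B: (4629/48936)²·(1−469/4629)·54000000/469 = 925.85823
  D: (13509/48936)²·(1−1608/13509)·8808000/1608 = 367.74009
  C: (13576/48936)²·(1−2492/13576)·3000000/2492 = 75.645767
  → Var(ȳ_str) = 4573.1896.
Var(ȳ_srs) = (1 − 5529/48936)·24100000/5529 = 3866.3553.
deff = 4573.1896 / 3866.3553 = 1.1828.

1.1828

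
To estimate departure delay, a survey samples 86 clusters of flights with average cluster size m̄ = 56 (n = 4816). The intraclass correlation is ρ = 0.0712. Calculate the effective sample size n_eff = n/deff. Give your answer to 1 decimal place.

deff = 1 + (56 − 1)·0.0712 = 1 + 3.916 = 4.916.
n_eff = 4816 / 4.916 = 979.7.

979.7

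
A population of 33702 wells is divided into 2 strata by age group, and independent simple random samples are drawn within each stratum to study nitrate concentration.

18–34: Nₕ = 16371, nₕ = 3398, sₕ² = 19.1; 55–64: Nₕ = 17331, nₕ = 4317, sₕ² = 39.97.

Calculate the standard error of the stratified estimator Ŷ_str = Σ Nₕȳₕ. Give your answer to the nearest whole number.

Var(Ŷ_str) = Σₕ Nₕ²(1 − fₕ)sₕ²/nₕ.
18–34: 16371²·(1 − 3398/16371)·19.1/3398 = 1.1937836 × 10^6.
55–64: 17331²·(1 − 4317/17331)·39.97/4317 = 2.0882694 × 10^6.
Sum = 3.282053 × 10^6.
SE = √(3.282053 × 10^6) = 1812.

1812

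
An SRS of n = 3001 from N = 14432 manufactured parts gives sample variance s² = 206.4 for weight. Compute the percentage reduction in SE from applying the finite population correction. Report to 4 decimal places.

11.0023

f = n/N = 3001/14432 = 0.20794069.
SE_no-fpc = √(s²/n) = 0.26225384; SE_fpc = √((1−f)s²/n) = 0.23339992.
Ratio = √(1−f) = 0.88997714. Reduction = 100·(1 − 0.88997714) = 11.0023%.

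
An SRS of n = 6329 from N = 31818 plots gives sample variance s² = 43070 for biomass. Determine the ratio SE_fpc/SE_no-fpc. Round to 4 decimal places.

f = n/N = 6329/31818 = 0.19891257.
SE_no-fpc = √(s²/n) = 2.6086745; SE_fpc = √((1−f)s²/n) = 2.3348546.
Ratio = √(1−f) = 0.89503488.

0.8950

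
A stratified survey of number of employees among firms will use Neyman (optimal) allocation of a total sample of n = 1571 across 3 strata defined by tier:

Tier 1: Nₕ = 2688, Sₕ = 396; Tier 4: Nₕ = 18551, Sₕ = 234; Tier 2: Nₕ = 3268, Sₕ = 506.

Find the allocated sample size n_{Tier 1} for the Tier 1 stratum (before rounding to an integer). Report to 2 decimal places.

Neyman allocation: nₕ = n·NₕSₕ / Σⱼ NⱼSⱼ.
Σ NⱼSⱼ = 2688·396 + 18551·234 + 3268·506 = 7.05899 × 10^6.
n_{Tier 1} = 1571·2688·396 / (7.05899 × 10^6) = 236.90.

236.90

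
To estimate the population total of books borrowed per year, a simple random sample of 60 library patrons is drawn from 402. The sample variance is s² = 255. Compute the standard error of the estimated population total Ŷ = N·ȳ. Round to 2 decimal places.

764.40

Var(Ŷ) = N²·Var(ȳ) = N²·(1 − n/N)·s²/n.
f = 60/402 = 0.14925373; Var(ȳ) = 0.85074627·255/60 = 3.6156716.
Var(Ŷ) = 402² · 3.6156716 = 584306.99.
SE(Ŷ) = √(584306.99) = 764.40.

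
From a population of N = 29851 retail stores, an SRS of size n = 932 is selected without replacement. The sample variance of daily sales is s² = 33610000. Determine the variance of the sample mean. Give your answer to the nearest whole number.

Under SRS without replacement, Var(ȳ) = (1 − f)·s²/n with f = n/N = 932/29851 = 0.03122173.
Var(ȳ) = (1 − 0.03122173)·33610000/932 = 0.96877827·36062.232 = 34936.306.

34936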